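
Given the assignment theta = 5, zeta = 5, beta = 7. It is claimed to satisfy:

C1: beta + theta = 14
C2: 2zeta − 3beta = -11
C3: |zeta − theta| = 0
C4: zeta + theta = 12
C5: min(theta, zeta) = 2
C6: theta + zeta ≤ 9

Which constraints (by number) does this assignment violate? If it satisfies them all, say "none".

Constraints 1, 4, 5, and 6 are violated.

C1: beta + theta = 7 + 5 = 12, not 14 — violated.
C2: 2zeta − 3beta = 2(5) − 3(7) = -11 — OK.
C3: |5 − 5| = 0 — OK.
C4: zeta + theta = 5 + 5 = 10, not 12 — violated.
C5: min(5, 5) = 5, not 2 — violated.
C6: theta + zeta = 5 + 5 = 10; 10 > 9, bound 9 not met — violated.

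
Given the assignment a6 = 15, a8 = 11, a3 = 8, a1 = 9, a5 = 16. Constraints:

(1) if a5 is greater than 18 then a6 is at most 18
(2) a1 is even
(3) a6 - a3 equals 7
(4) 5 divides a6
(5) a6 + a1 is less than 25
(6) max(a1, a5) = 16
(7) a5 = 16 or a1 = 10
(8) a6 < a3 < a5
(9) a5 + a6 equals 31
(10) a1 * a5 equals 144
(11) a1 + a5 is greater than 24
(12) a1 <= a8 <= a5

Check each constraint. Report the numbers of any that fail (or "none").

Violated: 2, 8.

(1) a5 = 16, not > 18; antecedent false, conditional vacuously true — OK.
(2) a1 = 9 is odd — violated.
(3) a6 - a3 = 15 - 8 = 7 — OK.
(4) 15 / 5 = 3, so 5 divides 15 — OK.
(5) a6 + a1 = 15 + 9 = 24; 24 < 25 — OK.
(6) max(9, 16) = 16 — OK.
(7) a5 = 16 = 16 (first disjunct) — OK.
(8) values 15, 8, 16; a6 = 15 is not < a3 = 8 — violated.
(9) a5 + a6 = 16 + 15 = 31 — OK.
(10) a1 * a5 = 9 * 16 = 144 — OK.
(11) a1 + a5 = 9 + 16 = 25; 25 > 24 — OK.
(12) values 9 <= 11 <= 16 — OK.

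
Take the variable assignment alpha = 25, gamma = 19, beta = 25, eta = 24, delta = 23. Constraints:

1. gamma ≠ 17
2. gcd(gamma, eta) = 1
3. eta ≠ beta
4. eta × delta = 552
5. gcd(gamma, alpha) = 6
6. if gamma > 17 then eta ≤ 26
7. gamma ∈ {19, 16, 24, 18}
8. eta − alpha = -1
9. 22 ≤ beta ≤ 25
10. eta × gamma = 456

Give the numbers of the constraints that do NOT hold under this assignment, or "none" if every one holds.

1. gamma = 19, and 19 ≠ 17  yes
2. gcd(19, 24) = 1  yes
3. eta = 24, beta = 25; distinct  yes
4. eta × delta = 24 × 23 = 552  yes
5. gcd(19, 25) = 1, not 6  no
6. gamma = 19 > 17, so we need eta ≤ 26; eta = 24 ≤ 26  yes
7. gamma = 19 is in {19, 16, 24, 18}  yes
8. eta − alpha = 24 − 25 = -1  yes
9. beta = 25 lies in [22, 25]  yes
10. eta × gamma = 24 × 19 = 456  yes

Constraint 5 does not hold.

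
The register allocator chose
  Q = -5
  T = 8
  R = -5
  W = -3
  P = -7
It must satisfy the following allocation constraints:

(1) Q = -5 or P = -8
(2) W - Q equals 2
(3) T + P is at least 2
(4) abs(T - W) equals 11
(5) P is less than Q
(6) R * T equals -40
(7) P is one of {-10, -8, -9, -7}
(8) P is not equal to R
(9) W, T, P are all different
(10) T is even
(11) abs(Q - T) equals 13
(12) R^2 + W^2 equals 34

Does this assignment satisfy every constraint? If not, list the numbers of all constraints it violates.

No — constraint 3 is not satisfied.

(1) Q = -5 = -5 (first disjunct) — OK.
(2) W - Q = -3 - (-5) = 2 — OK.
(3) T + P = 8 + (-7) = 1; 1 < 2, bound 2 not met — violated.
(4) abs(8 - (-3)) = 11 — OK.
(5) P = -7, Q = -5; -7 < -5 — OK.
(6) R * T = -5 * 8 = -40 — OK.
(7) P = -7 is in {-10, -8, -9, -7} — OK.
(8) P = -7, R = -5; distinct — OK.
(9) values -3, 8, -7 are pairwise distinct — OK.
(10) T = 8 is even — OK.
(11) abs(-5 - 8) = 13 — OK.
(12) R^2 + W^2 = (-5)^2 + (-3)^2 = 25 + 9 = 34 — OK.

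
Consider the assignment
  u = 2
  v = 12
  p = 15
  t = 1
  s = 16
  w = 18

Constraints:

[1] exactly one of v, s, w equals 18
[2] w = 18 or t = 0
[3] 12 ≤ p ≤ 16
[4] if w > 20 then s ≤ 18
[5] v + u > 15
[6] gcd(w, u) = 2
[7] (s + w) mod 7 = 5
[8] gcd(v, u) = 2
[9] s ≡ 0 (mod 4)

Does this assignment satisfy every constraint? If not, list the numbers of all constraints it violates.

[1] v=12, s=16, w=18; 1 of them equals 18 — holds.
[2] w = 18 = 18 (first disjunct) — holds.
[3] p = 15 lies in [12, 16] — holds.
[4] w = 18, not > 20; antecedent false, conditional vacuously true — holds.
[5] v + u = 12 + 2 = 14; 14 ≤ 15, bound 15 not met — does not hold.
[6] gcd(18, 2) = 2 — holds.
[7] s + w = 34; 34 mod 7 = 6, not 5 — does not hold.
[8] gcd(12, 2) = 2 — holds.
[9] 16 mod 4 = 0 — holds.

Constraints 5 and 7 are violated.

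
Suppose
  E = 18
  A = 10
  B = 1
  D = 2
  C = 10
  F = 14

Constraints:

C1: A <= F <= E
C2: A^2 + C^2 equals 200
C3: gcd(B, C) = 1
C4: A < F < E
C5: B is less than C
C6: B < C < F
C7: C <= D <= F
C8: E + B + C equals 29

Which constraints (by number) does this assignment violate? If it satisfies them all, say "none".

Constraint 7 is violated.

C1: values 10 <= 14 <= 18  ✔
C2: A^2 + C^2 = 10^2 + 10^2 = 100 + 100 = 200  ✔
C3: gcd(1, 10) = 1  ✔
C4: values 10 < 14 < 18  ✔
C5: B = 1, C = 10; 1 < 10  ✔
C6: values 1 < 10 < 14  ✔
C7: values 10, 2, 14; C = 10 is not <= D = 2  ✘
C8: E + B + C = 18 + 1 + 10 = 29  ✔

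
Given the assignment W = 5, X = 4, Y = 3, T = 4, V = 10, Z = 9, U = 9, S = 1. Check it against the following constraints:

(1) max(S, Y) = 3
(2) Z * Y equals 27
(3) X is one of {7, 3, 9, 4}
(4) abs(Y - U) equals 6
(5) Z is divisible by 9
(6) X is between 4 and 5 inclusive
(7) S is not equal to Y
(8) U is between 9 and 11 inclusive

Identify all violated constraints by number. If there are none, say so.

(1) max(1, 3) = 3 — holds.
(2) Z * Y = 9 * 3 = 27 — holds.
(3) X = 4 is in {7, 3, 9, 4} — holds.
(4) abs(3 - 9) = 6 — holds.
(5) 9 / 9 = 1, so 9 divides 9 — holds.
(6) X = 4 lies in [4, 5] — holds.
(7) S = 1, Y = 3; distinct — holds.
(8) U = 9 lies in [9, 11] — holds.

No violations.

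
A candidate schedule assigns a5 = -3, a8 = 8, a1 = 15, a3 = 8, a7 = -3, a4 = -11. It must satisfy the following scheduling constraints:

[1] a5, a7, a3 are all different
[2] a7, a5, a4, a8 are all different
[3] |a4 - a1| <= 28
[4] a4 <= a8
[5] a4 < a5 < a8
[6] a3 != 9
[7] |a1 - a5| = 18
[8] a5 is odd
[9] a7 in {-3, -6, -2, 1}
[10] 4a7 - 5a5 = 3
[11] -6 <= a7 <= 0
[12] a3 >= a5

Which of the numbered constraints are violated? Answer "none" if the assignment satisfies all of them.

The assignment fails constraints 1 and 2.

[1] a5 = a7 = -3, not all different — fails.
[2] a7 = a5 = -3, not all different — fails.
[3] |-11 - 15| = 26; 26 ≤ 28 — holds.
[4] a4 = -11, a8 = 8; -11 ≤ 8 — holds.
[5] values -11 < -3 < 8 — holds.
[6] a3 = 8, and 8 ≠ 9 — holds.
[7] |15 - (-3)| = 18 — holds.
[8] a5 = -3 is odd — holds.
[9] a7 = -3 is in {-3, -6, -2, 1} — holds.
[10] 4a7 - 5a5 = 4(-3) - 5(-3) = 3 — holds.
[11] a7 = -3 lies in [-6, 0] — holds.
[12] a3 = 8, a5 = -3; 8 ≥ -3 — holds.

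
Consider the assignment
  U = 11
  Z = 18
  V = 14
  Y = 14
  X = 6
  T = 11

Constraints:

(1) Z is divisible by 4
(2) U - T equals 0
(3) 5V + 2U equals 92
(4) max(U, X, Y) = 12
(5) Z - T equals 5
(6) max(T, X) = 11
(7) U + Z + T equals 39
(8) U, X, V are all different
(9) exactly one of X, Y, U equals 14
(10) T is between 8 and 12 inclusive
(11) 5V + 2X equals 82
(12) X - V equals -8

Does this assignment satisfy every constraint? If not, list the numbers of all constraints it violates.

Constraints 1, 4, 5, 7 are violated.

(1) 18 = 4*4 + 2, so 4 does not divide 18 — does not hold.
(2) U - T = 11 - 11 = 0 — holds.
(3) 5V + 2U = 5(14) + 2(11) = 92 — holds.
(4) max(11, 6, 14) = 14, not 12 — does not hold.
(5) Z - T = 18 - 11 = 7, not 5 — does not hold.
(6) max(11, 6) = 11 — holds.
(7) U + Z + T = 11 + 18 + 11 = 40, not 39 — does not hold.
(8) values 11, 6, 14 are pairwise distinct — holds.
(9) X=6, Y=14, U=11; 1 of them equals 14 — holds.
(10) T = 11 lies in [8, 12] — holds.
(11) 5V + 2X = 5(14) + 2(6) = 82 — holds.
(12) X - V = 6 - 14 = -8 — holds.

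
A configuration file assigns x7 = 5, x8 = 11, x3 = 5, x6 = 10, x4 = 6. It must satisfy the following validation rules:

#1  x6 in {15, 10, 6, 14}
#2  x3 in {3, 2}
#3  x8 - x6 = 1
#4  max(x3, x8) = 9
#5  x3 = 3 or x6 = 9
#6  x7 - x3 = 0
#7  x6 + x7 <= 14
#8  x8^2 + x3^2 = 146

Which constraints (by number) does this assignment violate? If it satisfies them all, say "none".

#1 x6 = 10 is in {15, 10, 6, 14} — holds.
#2 x3 = 5 is not in {3, 2} — does not hold.
#3 x8 - x6 = 11 - 10 = 1 — holds.
#4 max(5, 11) = 11, not 9 — does not hold.
#5 x3 = 5 ≠ 3 and x6 = 10 ≠ 9; both disjuncts false — does not hold.
#6 x7 - x3 = 5 - 5 = 0 — holds.
#7 x6 + x7 = 10 + 5 = 15; 15 > 14, bound 14 not met — does not hold.
#8 x8^2 + x3^2 = 11^2 + 5^2 = 121 + 25 = 146 — holds.

Constraints 2, 4, 5, and 7 are violated.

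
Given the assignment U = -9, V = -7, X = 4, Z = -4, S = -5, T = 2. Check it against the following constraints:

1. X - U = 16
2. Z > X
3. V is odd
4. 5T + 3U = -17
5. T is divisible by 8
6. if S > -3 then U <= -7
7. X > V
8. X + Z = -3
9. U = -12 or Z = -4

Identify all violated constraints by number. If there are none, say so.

The assignment fails constraints 1, 2, 5, 8.

1. X - U = 4 - (-9) = 13, not 16  FAIL
2. Z = -4, X = 4; -4 ≤ 4 (want >)  FAIL
3. V = -7 is odd  OK
4. 5T + 3U = 5(2) + 3(-9) = -17  OK
5. 2 = 8*0 + 2, so 8 does not divide 2  FAIL
6. S = -5, not > -3; antecedent false, conditional vacuously true  OK
7. X = 4, V = -7; 4 > -7  OK
8. X + Z = 4 + (-4) = 0, not -3  FAIL
9. U = -9 ≠ -12, but Z = -4 = -4 (second disjunct)  OK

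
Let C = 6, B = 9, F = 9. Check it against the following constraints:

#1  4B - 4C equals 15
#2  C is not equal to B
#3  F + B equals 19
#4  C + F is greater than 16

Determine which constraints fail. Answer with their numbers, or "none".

#1 4B - 4C = 4(9) - 4(6) = 12, not 15 — violated.
#2 C = 6, B = 9; distinct — satisfied.
#3 F + B = 9 + 9 = 18, not 19 — violated.
#4 C + F = 6 + 9 = 15; 15 ≤ 16, bound 16 not met — violated.

The assignment fails constraints 1, 3, and 4.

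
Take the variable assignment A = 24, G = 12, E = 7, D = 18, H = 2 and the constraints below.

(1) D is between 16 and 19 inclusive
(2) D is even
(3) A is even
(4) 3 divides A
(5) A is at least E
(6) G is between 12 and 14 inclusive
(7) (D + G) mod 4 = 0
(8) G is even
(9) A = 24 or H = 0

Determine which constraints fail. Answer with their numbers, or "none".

(1) D = 18 lies in [16, 19] — OK.
(2) D = 18 is even — OK.
(3) A = 24 is even — OK.
(4) 24 / 3 = 8, so 3 divides 24 — OK.
(5) A = 24, E = 7; 24 ≥ 7 — OK.
(6) G = 12 lies in [12, 14] — OK.
(7) D + G = 30; 30 mod 4 = 2, not 0 — violated.
(8) G = 12 is even — OK.
(9) A = 24 = 24 (first disjunct) — OK.

Constraint 7 does not hold.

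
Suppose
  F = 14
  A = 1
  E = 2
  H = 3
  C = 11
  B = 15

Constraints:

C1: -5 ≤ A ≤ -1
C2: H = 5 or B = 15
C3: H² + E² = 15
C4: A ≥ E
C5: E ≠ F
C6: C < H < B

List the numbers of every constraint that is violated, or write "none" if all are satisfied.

Constraints 1, 3, 4, 6 are violated.

C1: A = 1 is outside [-5, -1] — violated.
C2: H = 3 ≠ 5, but B = 15 = 15 (second disjunct) — satisfied.
C3: H² + E² = 3² + 2² = 9 + 4 = 13, not 15 — violated.
C4: A = 1, E = 2; 1 < 2 (want ≥) — violated.
C5: E = 2, F = 14; distinct — satisfied.
C6: values 11, 3, 15; C = 11 is not < H = 3 — violated.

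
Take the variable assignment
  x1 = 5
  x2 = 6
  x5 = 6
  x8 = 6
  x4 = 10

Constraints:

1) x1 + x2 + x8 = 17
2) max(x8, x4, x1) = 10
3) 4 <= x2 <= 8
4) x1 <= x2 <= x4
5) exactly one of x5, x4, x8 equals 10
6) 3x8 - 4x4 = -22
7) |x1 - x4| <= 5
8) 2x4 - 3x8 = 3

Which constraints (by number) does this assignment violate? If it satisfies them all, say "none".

1) x1 + x2 + x8 = 5 + 6 + 6 = 17 — holds.
2) max(6, 10, 5) = 10 — holds.
3) x2 = 6 lies in [4, 8] — holds.
4) values 5 <= 6 <= 10 — holds.
5) x5=6, x4=10, x8=6; 1 of them equals 10 — holds.
6) 3x8 - 4x4 = 3(6) - 4(10) = -22 — holds.
7) |5 - 10| = 5; 5 ≤ 5 — holds.
8) 2x4 - 3x8 = 2(10) - 3(6) = 2, not 3 — fails.

Violated: 8.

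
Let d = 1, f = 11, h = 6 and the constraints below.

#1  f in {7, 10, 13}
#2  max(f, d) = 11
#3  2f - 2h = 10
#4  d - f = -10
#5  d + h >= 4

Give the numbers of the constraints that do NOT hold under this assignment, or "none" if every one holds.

#1 f = 11 is not in {7, 10, 13}  fails
#2 max(11, 1) = 11  holds
#3 2f - 2h = 2(11) - 2(6) = 10  holds
#4 d - f = 1 - 11 = -10  holds
#5 d + h = 1 + 6 = 7; 7 ≥ 4  holds

Constraint 1 does not hold.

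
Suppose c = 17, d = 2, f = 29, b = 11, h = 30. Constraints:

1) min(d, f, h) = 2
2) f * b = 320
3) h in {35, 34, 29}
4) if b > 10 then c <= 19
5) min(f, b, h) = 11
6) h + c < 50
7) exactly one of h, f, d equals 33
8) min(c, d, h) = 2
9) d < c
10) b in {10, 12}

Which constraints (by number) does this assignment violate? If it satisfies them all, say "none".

Constraints 2, 3, 7, and 10 are violated.

1) min(2, 29, 30) = 2 — holds.
2) f * b = 29 * 11 = 319, not 320 — fails.
3) h = 30 is not in {35, 34, 29} — fails.
4) b = 11 > 10, so we need c ≤ 19; c = 17 ≤ 19 — holds.
5) min(29, 11, 30) = 11 — holds.
6) h + c = 30 + 17 = 47; 47 < 50 — holds.
7) h=30, f=29, d=2; 0 of them equal 33, not exactly one — fails.
8) min(17, 2, 30) = 2 — holds.
9) d = 2, c = 17; 2 < 17 — holds.
10) b = 11 is not in {10, 12} — fails.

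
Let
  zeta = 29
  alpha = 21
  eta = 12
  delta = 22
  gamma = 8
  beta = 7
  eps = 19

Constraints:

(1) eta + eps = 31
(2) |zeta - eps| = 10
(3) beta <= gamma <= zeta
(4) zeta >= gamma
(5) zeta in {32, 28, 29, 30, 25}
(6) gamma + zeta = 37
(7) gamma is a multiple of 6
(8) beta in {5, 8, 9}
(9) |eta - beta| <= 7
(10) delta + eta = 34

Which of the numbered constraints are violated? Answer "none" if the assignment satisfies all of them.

(1) eta + eps = 12 + 19 = 31  holds
(2) |29 - 19| = 10  holds
(3) values 7 <= 8 <= 29  holds
(4) zeta = 29, gamma = 8; 29 ≥ 8  holds
(5) zeta = 29 is in {32, 28, 29, 30, 25}  holds
(6) gamma + zeta = 8 + 29 = 37  holds
(7) 8 = 6*1 + 2, so 6 does not divide 8  fails
(8) beta = 7 is not in {5, 8, 9}  fails
(9) |12 - 7| = 5; 5 ≤ 7  holds
(10) delta + eta = 22 + 12 = 34  holds

No — constraints 7 and 8 are not satisfied.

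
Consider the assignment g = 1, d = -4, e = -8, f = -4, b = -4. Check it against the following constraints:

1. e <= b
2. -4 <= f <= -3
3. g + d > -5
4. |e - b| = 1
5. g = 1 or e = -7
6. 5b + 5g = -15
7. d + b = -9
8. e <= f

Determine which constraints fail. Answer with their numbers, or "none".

1. e = -8, b = -4; -8 ≤ -4  holds
2. f = -4 lies in [-4, -3]  holds
3. g + d = 1 + (-4) = -3; -3 > -5  holds
4. |-8 - (-4)| = 4, not 1  fails
5. g = 1 = 1 (first disjunct)  holds
6. 5b + 5g = 5(-4) + 5(1) = -15  holds
7. d + b = -4 + (-4) = -8, not -9  fails
8. e = -8, f = -4; -8 ≤ -4  holds

Violated: 4 and 7.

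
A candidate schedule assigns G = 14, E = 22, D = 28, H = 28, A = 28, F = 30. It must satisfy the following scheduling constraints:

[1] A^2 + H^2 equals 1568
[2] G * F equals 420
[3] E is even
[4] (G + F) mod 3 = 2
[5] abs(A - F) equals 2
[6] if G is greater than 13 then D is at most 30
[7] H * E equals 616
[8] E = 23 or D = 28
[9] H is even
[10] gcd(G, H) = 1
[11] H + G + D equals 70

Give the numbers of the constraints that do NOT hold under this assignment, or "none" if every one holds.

No — constraint 10 is not satisfied.

[1] A^2 + H^2 = 28^2 + 28^2 = 784 + 784 = 1568  ✔
[2] G * F = 14 * 30 = 420  ✔
[3] E = 22 is even  ✔
[4] G + F = 44; 44 mod 3 = 2  ✔
[5] abs(28 - 30) = 2  ✔
[6] G = 14 > 13, so we need D ≤ 30; D = 28 ≤ 30  ✔
[7] H * E = 28 * 22 = 616  ✔
[8] E = 22 ≠ 23, but D = 28 = 28 (second disjunct)  ✔
[9] H = 28 is even  ✔
[10] gcd(14, 28) = 14, not 1  ✘
[11] H + G + D = 28 + 14 + 28 = 70  ✔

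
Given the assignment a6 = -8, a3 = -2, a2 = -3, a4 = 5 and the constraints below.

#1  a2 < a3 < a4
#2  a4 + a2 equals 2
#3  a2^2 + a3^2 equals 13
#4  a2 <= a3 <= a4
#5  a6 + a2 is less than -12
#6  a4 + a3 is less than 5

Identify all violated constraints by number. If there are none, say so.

Constraint 5 does not hold.

#1 values -3 < -2 < 5  yes
#2 a4 + a2 = 5 + (-3) = 2  yes
#3 a2^2 + a3^2 = (-3)^2 + (-2)^2 = 9 + 4 = 13  yes
#4 values -3 <= -2 <= 5  yes
#5 a6 + a2 = -8 + (-3) = -11; -11 ≥ -12, bound -12 not met  no
#6 a4 + a3 = 5 + (-2) = 3; 3 < 5  yes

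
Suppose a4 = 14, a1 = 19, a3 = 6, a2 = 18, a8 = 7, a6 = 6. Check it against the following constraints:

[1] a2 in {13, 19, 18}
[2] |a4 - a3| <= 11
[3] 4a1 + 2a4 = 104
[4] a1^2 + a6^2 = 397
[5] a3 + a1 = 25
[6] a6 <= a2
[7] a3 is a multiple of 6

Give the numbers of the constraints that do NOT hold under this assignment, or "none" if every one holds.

[1] a2 = 18 is in {13, 19, 18} — satisfied.
[2] |14 - 6| = 8; 8 ≤ 11 — satisfied.
[3] 4a1 + 2a4 = 4(19) + 2(14) = 104 — satisfied.
[4] a1^2 + a6^2 = 19^2 + 6^2 = 361 + 36 = 397 — satisfied.
[5] a3 + a1 = 6 + 19 = 25 — satisfied.
[6] a6 = 6, a2 = 18; 6 ≤ 18 — satisfied.
[7] 6 / 6 = 1, so 6 divides 6 — satisfied.

No violations.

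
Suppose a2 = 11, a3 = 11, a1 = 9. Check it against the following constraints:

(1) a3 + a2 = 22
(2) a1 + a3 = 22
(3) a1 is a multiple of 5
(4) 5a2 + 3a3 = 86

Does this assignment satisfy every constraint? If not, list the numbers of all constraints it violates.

(1) a3 + a2 = 11 + 11 = 22  ✓
(2) a1 + a3 = 9 + 11 = 20, not 22  ✗
(3) 9 = 5*1 + 4, so 5 does not divide 9  ✗
(4) 5a2 + 3a3 = 5(11) + 3(11) = 88, not 86  ✗

Constraints 2, 3, and 4 are violated.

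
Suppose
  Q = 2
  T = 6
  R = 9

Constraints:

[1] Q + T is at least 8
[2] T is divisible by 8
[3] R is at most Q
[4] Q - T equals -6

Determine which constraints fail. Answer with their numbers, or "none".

The assignment fails constraints 2, 3, 4.

[1] Q + T = 2 + 6 = 8; 8 ≥ 8 — holds.
[2] 6 = 8*0 + 6, so 8 does not divide 6 — fails.
[3] R = 9, Q = 2; 9 > 2 (want ≤) — fails.
[4] Q - T = 2 - 6 = -4, not -6 — fails.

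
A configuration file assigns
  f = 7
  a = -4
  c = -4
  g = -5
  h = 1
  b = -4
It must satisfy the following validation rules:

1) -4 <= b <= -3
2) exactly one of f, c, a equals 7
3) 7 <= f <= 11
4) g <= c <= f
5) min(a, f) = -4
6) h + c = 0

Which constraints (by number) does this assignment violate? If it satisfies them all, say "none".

1) b = -4 lies in [-4, -3] — satisfied.
2) f=7, c=-4, a=-4; 1 of them equals 7 — satisfied.
3) f = 7 lies in [7, 11] — satisfied.
4) values -5 <= -4 <= 7 — satisfied.
5) min(-4, 7) = -4 — satisfied.
6) h + c = 1 + (-4) = -3, not 0 — violated.

Violated: 6.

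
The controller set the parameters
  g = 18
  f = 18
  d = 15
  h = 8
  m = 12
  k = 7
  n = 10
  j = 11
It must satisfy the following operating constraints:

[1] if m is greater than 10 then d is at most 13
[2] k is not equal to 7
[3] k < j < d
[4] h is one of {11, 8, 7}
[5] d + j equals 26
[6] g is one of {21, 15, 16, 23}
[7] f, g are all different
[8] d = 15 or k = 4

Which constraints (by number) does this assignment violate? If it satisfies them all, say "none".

[1] m = 12 > 10, so we need d ≤ 13; but d = 15 > 13 — violated.
[2] k = 7, but 7 is required to differ — violated.
[3] values 7 < 11 < 15 — OK.
[4] h = 8 is in {11, 8, 7} — OK.
[5] d + j = 15 + 11 = 26 — OK.
[6] g = 18 is not in {21, 15, 16, 23} — violated.
[7] f = g = 18, not all different — violated.
[8] d = 15 = 15 (first disjunct) — OK.

Violated: 1, 2, 6, 7.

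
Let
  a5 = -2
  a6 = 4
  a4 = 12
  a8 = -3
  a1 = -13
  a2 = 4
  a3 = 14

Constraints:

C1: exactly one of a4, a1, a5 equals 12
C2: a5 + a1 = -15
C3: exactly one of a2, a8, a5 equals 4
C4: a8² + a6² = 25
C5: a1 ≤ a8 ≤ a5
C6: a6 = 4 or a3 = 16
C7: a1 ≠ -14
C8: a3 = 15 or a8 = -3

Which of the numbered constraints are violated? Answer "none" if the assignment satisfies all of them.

C1: a4=12, a1=-13, a5=-2; 1 of them equals 12 — OK.
C2: a5 + a1 = -2 + (-13) = -15 — OK.
C3: a2=4, a8=-3, a5=-2; 1 of them equals 4 — OK.
C4: a8² + a6² = (-3)² + 4² = 9 + 16 = 25 — OK.
C5: values -13 ≤ -3 ≤ -2 — OK.
C6: a6 = 4 = 4 (first disjunct) — OK.
C7: a1 = -13, and -13 ≠ -14 — OK.
C8: a3 = 14 ≠ 15, but a8 = -3 = -3 (second disjunct) — OK.

Yes — all constraints hold.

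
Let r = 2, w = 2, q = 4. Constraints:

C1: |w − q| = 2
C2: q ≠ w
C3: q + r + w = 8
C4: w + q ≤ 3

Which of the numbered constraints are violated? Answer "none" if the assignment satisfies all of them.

Constraint 4 is violated.

C1: |2 − 4| = 2  ✓
C2: q = 4, w = 2; distinct  ✓
C3: q + r + w = 4 + 2 + 2 = 8  ✓
C4: w + q = 2 + 4 = 6; 6 > 3, bound 3 not met  ✗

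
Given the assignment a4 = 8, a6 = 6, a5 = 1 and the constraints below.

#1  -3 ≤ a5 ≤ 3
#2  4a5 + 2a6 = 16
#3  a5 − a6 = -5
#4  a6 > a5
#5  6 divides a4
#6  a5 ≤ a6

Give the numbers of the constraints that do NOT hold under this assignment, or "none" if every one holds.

#1 a5 = 1 lies in [-3, 3] — OK.
#2 4a5 + 2a6 = 4(1) + 2(6) = 16 — OK.
#3 a5 − a6 = 1 − 6 = -5 — OK.
#4 a6 = 6, a5 = 1; 6 > 1 — OK.
#5 8 = 6×1 + 2, so 6 does not divide 8 — violated.
#6 a5 = 1, a6 = 6; 1 ≤ 6 — OK.

Constraint 5 does not hold.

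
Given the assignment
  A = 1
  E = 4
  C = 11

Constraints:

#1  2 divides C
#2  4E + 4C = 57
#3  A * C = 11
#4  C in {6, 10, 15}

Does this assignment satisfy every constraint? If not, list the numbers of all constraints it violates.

The assignment fails constraints 1, 2, and 4.

#1 11 = 2*5 + 1, so 2 does not divide 11  no
#2 4E + 4C = 4(4) + 4(11) = 60, not 57  no
#3 A * C = 1 * 11 = 11  yes
#4 C = 11 is not in {6, 10, 15}  no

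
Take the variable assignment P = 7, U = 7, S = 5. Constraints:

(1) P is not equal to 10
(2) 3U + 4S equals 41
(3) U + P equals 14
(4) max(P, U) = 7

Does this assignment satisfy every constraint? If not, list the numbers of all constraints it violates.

All constraints are satisfied.

(1) P = 7, and 7 ≠ 10  ✔
(2) 3U + 4S = 3(7) + 4(5) = 41  ✔
(3) U + P = 7 + 7 = 14  ✔
(4) max(7, 7) = 7  ✔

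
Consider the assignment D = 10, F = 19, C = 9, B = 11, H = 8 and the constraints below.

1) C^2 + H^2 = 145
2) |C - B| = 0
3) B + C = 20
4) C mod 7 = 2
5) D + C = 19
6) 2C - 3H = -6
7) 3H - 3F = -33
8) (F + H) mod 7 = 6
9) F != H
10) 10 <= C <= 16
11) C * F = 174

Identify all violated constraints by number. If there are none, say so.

The assignment fails constraints 2, 10, 11.

1) C^2 + H^2 = 9^2 + 8^2 = 81 + 64 = 145 — holds.
2) |9 - 11| = 2, not 0 — fails.
3) B + C = 11 + 9 = 20 — holds.
4) 9 mod 7 = 2 — holds.
5) D + C = 10 + 9 = 19 — holds.
6) 2C - 3H = 2(9) - 3(8) = -6 — holds.
7) 3H - 3F = 3(8) - 3(19) = -33 — holds.
8) F + H = 27; 27 mod 7 = 6 — holds.
9) F = 19, H = 8; distinct — holds.
10) C = 9 is outside [10, 16] — fails.
11) C * F = 9 * 19 = 171, not 174 — fails.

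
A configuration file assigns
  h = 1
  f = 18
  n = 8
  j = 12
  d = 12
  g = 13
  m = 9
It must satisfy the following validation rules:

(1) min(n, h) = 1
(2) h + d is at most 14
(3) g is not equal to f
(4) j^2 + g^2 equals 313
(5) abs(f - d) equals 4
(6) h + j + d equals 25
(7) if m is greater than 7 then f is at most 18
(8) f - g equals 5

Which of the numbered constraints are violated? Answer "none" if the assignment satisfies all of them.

Constraint 5 does not hold.

(1) min(8, 1) = 1  holds
(2) h + d = 1 + 12 = 13; 13 ≤ 14  holds
(3) g = 13, f = 18; distinct  holds
(4) j^2 + g^2 = 12^2 + 13^2 = 144 + 169 = 313  holds
(5) abs(18 - 12) = 6, not 4  fails
(6) h + j + d = 1 + 12 + 12 = 25  holds
(7) m = 9 > 7, so we need f ≤ 18; f = 18 ≤ 18  holds
(8) f - g = 18 - 13 = 5  holds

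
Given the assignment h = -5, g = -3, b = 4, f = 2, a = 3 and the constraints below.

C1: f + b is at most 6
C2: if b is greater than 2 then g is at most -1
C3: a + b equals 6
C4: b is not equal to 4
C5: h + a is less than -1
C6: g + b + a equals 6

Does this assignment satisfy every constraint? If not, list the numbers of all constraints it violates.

C1: f + b = 2 + 4 = 6; 6 ≤ 6  ✓
C2: b = 4 > 2, so we need g ≤ -1; g = -3 ≤ -1  ✓
C3: a + b = 3 + 4 = 7, not 6  ✗
C4: b = 4, but 4 is required to differ  ✗
C5: h + a = -5 + 3 = -2; -2 < -1  ✓
C6: g + b + a = -3 + 4 + 3 = 4, not 6  ✗

The assignment fails constraints 3, 4, and 6.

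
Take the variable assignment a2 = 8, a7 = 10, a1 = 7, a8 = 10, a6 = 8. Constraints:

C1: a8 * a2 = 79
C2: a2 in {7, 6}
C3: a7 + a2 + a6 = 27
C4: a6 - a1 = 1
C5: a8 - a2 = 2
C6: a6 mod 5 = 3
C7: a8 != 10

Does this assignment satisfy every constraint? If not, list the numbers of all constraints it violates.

The assignment fails constraints 1, 2, 3, 7.

C1: a8 * a2 = 10 * 8 = 80, not 79 — fails.
C2: a2 = 8 is not in {7, 6} — fails.
C3: a7 + a2 + a6 = 10 + 8 + 8 = 26, not 27 — fails.
C4: a6 - a1 = 8 - 7 = 1 — holds.
C5: a8 - a2 = 10 - 8 = 2 — holds.
C6: 8 mod 5 = 3 — holds.
C7: a8 = 10, but 10 is required to differ — fails.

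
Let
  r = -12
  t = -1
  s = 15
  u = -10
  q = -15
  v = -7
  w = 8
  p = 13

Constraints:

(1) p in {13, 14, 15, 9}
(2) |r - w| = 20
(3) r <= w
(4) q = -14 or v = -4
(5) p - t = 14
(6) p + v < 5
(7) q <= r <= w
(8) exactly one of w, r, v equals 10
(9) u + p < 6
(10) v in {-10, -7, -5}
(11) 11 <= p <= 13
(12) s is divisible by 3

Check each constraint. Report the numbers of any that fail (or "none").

(1) p = 13 is in {13, 14, 15, 9} — OK.
(2) |-12 - 8| = 20 — OK.
(3) r = -12, w = 8; -12 ≤ 8 — OK.
(4) q = -15 ≠ -14 and v = -7 ≠ -4; both disjuncts false — violated.
(5) p - t = 13 - (-1) = 14 — OK.
(6) p + v = 13 + (-7) = 6; 6 ≥ 5, bound 5 not met — violated.
(7) values -15 <= -12 <= 8 — OK.
(8) w=8, r=-12, v=-7; 0 of them equal 10, not exactly one — violated.
(9) u + p = -10 + 13 = 3; 3 < 6 — OK.
(10) v = -7 is in {-10, -7, -5} — OK.
(11) p = 13 lies in [11, 13] — OK.
(12) 15 / 3 = 5, so 3 divides 15 — OK.

No — constraints 4, 6, and 8 are not satisfied.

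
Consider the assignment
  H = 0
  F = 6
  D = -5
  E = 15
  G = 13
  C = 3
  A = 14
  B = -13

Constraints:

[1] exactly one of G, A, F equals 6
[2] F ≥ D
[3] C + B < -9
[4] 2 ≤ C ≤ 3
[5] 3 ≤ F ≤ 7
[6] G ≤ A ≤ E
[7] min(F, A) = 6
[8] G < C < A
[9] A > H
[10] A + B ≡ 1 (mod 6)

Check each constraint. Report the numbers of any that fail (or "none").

No — constraint 8 is not satisfied.

[1] G=13, A=14, F=6; 1 of them equals 6  OK
[2] F = 6, D = -5; 6 ≥ -5  OK
[3] C + B = 3 + (-13) = -10; -10 < -9  OK
[4] C = 3 lies in [2, 3]  OK
[5] F = 6 lies in [3, 7]  OK
[6] values 13 ≤ 14 ≤ 15  OK
[7] min(6, 14) = 6  OK
[8] values 13, 3, 14; G = 13 is not < C = 3  FAIL
[9] A = 14, H = 0; 14 > 0  OK
[10] A + B = 1; 1 mod 6 = 1  OK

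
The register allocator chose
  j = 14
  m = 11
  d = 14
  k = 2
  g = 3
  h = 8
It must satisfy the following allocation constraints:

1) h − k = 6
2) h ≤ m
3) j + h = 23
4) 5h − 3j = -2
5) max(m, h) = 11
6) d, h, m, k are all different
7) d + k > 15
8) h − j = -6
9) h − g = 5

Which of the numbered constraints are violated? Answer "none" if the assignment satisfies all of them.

The assignment fails constraint 3.

1) h − k = 8 − 2 = 6 — holds.
2) h = 8, m = 11; 8 ≤ 11 — holds.
3) j + h = 14 + 8 = 22, not 23 — fails.
4) 5h − 3j = 5(8) − 3(14) = -2 — holds.
5) max(11, 8) = 11 — holds.
6) values 14, 8, 11, 2 are pairwise distinct — holds.
7) d + k = 14 + 2 = 16; 16 > 15 — holds.
8) h − j = 8 − 14 = -6 — holds.
9) h − g = 8 − 3 = 5 — holds.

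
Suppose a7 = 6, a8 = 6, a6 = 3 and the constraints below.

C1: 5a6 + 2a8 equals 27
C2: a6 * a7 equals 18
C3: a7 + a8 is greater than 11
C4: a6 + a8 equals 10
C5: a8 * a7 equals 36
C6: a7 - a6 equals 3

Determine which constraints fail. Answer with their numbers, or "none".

C1: 5a6 + 2a8 = 5(3) + 2(6) = 27 — holds.
C2: a6 * a7 = 3 * 6 = 18 — holds.
C3: a7 + a8 = 6 + 6 = 12; 12 > 11 — holds.
C4: a6 + a8 = 3 + 6 = 9, not 10 — fails.
C5: a8 * a7 = 6 * 6 = 36 — holds.
C6: a7 - a6 = 6 - 3 = 3 — holds.

The assignment fails constraint 4.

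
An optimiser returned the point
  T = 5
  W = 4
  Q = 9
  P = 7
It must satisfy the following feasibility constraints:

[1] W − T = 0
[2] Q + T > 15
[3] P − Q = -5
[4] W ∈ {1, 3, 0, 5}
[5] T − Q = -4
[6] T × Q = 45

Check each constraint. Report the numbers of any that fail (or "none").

[1] W − T = 4 − 5 = -1, not 0 — fails.
[2] Q + T = 9 + 5 = 14; 14 ≤ 15, bound 15 not met — fails.
[3] P − Q = 7 − 9 = -2, not -5 — fails.
[4] W = 4 is not in {1, 3, 0, 5} — fails.
[5] T − Q = 5 − 9 = -4 — holds.
[6] T × Q = 5 × 9 = 45 — holds.

Constraints 1, 2, 3, and 4 are violated.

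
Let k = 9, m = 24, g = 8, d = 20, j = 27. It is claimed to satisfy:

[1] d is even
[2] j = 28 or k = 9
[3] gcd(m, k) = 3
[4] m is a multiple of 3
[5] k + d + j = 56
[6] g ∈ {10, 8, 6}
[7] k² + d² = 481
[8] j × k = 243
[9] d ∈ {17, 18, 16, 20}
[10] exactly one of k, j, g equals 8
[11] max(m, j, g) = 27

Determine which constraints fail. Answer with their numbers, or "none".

Yes — all constraints hold.

[1] d = 20 is even  ✓
[2] j = 27 ≠ 28, but k = 9 = 9 (second disjunct)  ✓
[3] gcd(24, 9) = 3  ✓
[4] 24 / 3 = 8, so 3 divides 24  ✓
[5] k + d + j = 9 + 20 + 27 = 56  ✓
[6] g = 8 is in {10, 8, 6}  ✓
[7] k² + d² = 9² + 20² = 81 + 400 = 481  ✓
[8] j × k = 27 × 9 = 243  ✓
[9] d = 20 is in {17, 18, 16, 20}  ✓
[10] k=9, j=27, g=8; 1 of them equals 8  ✓
[11] max(24, 27, 8) = 27  ✓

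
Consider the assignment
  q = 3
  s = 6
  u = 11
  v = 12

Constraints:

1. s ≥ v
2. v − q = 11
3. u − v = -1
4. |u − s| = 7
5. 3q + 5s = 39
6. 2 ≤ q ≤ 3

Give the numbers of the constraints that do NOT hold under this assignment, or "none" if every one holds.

The assignment fails constraints 1, 2, and 4.

1. s = 6, v = 12; 6 < 12 (want ≥)  ✗
2. v − q = 12 − 3 = 9, not 11  ✗
3. u − v = 11 − 12 = -1  ✓
4. |11 − 6| = 5, not 7  ✗
5. 3q + 5s = 3(3) + 5(6) = 39  ✓
6. q = 3 lies in [2, 3]  ✓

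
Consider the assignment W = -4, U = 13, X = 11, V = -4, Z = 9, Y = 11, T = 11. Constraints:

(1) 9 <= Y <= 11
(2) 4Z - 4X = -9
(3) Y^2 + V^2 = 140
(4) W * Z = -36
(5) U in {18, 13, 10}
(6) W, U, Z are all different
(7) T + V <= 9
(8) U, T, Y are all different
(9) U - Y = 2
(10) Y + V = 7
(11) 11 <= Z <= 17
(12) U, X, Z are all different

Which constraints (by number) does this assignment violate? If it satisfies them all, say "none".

Constraints 2, 3, 8, and 11 are violated.

(1) Y = 11 lies in [9, 11] — satisfied.
(2) 4Z - 4X = 4(9) - 4(11) = -8, not -9 — violated.
(3) Y^2 + V^2 = 11^2 + (-4)^2 = 121 + 16 = 137, not 140 — violated.
(4) W * Z = -4 * 9 = -36 — satisfied.
(5) U = 13 is in {18, 13, 10} — satisfied.
(6) values -4, 13, 9 are pairwise distinct — satisfied.
(7) T + V = 11 + (-4) = 7; 7 ≤ 9 — satisfied.
(8) T = Y = 11, not all different — violated.
(9) U - Y = 13 - 11 = 2 — satisfied.
(10) Y + V = 11 + (-4) = 7 — satisfied.
(11) Z = 9 is outside [11, 17] — violated.
(12) values 13, 11, 9 are pairwise distinct — satisfied.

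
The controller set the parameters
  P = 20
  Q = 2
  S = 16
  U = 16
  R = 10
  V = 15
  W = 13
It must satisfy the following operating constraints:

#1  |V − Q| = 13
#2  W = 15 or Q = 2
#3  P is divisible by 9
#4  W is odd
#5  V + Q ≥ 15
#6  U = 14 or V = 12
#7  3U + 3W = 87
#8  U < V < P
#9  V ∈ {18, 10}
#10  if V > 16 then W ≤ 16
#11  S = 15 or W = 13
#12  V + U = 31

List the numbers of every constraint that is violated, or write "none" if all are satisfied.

#1 |15 − 2| = 13  ✔
#2 W = 13 ≠ 15, but Q = 2 = 2 (second disjunct)  ✔
#3 20 = 9×2 + 2, so 9 does not divide 20  ✘
#4 W = 13 is odd  ✔
#5 V + Q = 15 + 2 = 17; 17 ≥ 15  ✔
#6 U = 16 ≠ 14 and V = 15 ≠ 12; both disjuncts false  ✘
#7 3U + 3W = 3(16) + 3(13) = 87  ✔
#8 values 16, 15, 20; U = 16 is not < V = 15  ✘
#9 V = 15 is not in {18, 10}  ✘
#10 V = 15, not > 16; antecedent false, conditional vacuously true  ✔
#11 S = 16 ≠ 15, but W = 13 = 13 (second disjunct)  ✔
#12 V + U = 15 + 16 = 31  ✔

Violated: 3, 6, 8, 9.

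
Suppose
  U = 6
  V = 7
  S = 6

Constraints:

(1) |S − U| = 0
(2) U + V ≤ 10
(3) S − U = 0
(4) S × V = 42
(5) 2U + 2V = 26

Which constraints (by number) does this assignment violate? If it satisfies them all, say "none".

(1) |6 − 6| = 0  yes
(2) U + V = 6 + 7 = 13; 13 > 10, bound 10 not met  no
(3) S − U = 6 − 6 = 0  yes
(4) S × V = 6 × 7 = 42  yes
(5) 2U + 2V = 2(6) + 2(7) = 26  yes

Constraint 2 does not hold.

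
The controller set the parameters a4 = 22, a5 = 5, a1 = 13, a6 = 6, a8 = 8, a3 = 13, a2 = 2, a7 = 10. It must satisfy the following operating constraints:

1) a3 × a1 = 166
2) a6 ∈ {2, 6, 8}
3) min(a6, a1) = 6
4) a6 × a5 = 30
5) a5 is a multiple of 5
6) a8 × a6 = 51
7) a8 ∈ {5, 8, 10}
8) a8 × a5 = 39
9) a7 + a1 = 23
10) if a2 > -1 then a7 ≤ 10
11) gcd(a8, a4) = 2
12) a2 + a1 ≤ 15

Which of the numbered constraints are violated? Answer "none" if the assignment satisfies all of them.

Constraints 1, 6, and 8 are violated.

1) a3 × a1 = 13 × 13 = 169, not 166  fails
2) a6 = 6 is in {2, 6, 8}  holds
3) min(6, 13) = 6  holds
4) a6 × a5 = 6 × 5 = 30  holds
5) 5 / 5 = 1, so 5 divides 5  holds
6) a8 × a6 = 8 × 6 = 48, not 51  fails
7) a8 = 8 is in {5, 8, 10}  holds
8) a8 × a5 = 8 × 5 = 40, not 39  fails
9) a7 + a1 = 10 + 13 = 23  holds
10) a2 = 2 > -1, so we need a7 ≤ 10; a7 = 10 ≤ 10  holds
11) gcd(8, 22) = 2  holds
12) a2 + a1 = 2 + 13 = 15; 15 ≤ 15  holds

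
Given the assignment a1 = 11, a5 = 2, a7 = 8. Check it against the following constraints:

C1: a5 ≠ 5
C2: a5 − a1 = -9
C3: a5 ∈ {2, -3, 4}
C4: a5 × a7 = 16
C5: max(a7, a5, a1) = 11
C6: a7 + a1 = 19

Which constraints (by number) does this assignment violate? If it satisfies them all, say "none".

C1: a5 = 2, and 2 ≠ 5  OK
C2: a5 − a1 = 2 − 11 = -9  OK
C3: a5 = 2 is in {2, -3, 4}  OK
C4: a5 × a7 = 2 × 8 = 16  OK
C5: max(8, 2, 11) = 11  OK
C6: a7 + a1 = 8 + 11 = 19  OK

None — every constraint holds.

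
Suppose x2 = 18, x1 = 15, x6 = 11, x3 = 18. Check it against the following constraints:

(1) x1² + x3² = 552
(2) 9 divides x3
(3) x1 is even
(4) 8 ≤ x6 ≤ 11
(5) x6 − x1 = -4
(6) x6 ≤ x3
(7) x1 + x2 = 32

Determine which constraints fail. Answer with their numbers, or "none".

(1) x1² + x3² = 15² + 18² = 225 + 324 = 549, not 552  ✘
(2) 18 / 9 = 2, so 9 divides 18  ✔
(3) x1 = 15 is odd  ✘
(4) x6 = 11 lies in [8, 11]  ✔
(5) x6 − x1 = 11 − 15 = -4  ✔
(6) x6 = 11, x3 = 18; 11 ≤ 18  ✔
(7) x1 + x2 = 15 + 18 = 33, not 32  ✘

No — constraints 1, 3, 7 are not satisfied.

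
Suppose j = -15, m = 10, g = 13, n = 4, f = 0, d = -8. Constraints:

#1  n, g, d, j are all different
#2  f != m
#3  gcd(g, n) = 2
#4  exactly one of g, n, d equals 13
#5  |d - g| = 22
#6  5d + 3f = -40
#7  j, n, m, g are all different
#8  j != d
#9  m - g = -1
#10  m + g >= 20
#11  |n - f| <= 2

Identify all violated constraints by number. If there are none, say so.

Constraints 3, 5, 9, and 11 are violated.

#1 values 4, 13, -8, -15 are pairwise distinct  OK
#2 f = 0, m = 10; distinct  OK
#3 gcd(13, 4) = 1, not 2  FAIL
#4 g=13, n=4, d=-8; 1 of them equals 13  OK
#5 |-8 - 13| = 21, not 22  FAIL
#6 5d + 3f = 5(-8) + 3(0) = -40  OK
#7 values -15, 4, 10, 13 are pairwise distinct  OK
#8 j = -15, d = -8; distinct  OK
#9 m - g = 10 - 13 = -3, not -1  FAIL
#10 m + g = 10 + 13 = 23; 23 ≥ 20  OK
#11 |4 - 0| = 4; 4 > 2, exceeds bound 2  FAIL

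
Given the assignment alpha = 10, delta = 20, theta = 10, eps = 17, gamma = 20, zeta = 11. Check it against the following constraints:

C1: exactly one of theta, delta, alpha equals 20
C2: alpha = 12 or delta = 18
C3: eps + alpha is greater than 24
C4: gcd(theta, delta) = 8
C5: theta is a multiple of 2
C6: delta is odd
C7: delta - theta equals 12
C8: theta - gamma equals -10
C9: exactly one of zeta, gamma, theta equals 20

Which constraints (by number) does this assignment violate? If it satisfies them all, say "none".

C1: theta=10, delta=20, alpha=10; 1 of them equals 20 — holds.
C2: alpha = 10 ≠ 12 and delta = 20 ≠ 18; both disjuncts false — fails.
C3: eps + alpha = 17 + 10 = 27; 27 > 24 — holds.
C4: gcd(10, 20) = 10, not 8 — fails.
C5: 10 / 2 = 5, so 2 divides 10 — holds.
C6: delta = 20 is even — fails.
C7: delta - theta = 20 - 10 = 10, not 12 — fails.
C8: theta - gamma = 10 - 20 = -10 — holds.
C9: zeta=11, gamma=20, theta=10; 1 of them equals 20 — holds.

Violated: 2, 4, 6, and 7.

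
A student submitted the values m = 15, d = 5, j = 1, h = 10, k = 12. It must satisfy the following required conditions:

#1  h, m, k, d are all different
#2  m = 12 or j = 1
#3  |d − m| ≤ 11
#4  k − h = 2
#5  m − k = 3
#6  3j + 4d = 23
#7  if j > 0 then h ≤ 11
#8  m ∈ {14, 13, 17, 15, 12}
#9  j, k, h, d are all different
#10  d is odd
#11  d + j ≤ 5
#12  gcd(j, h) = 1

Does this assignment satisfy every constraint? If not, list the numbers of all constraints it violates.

Constraint 11 is violated.

#1 values 10, 15, 12, 5 are pairwise distinct  ✔
#2 m = 15 ≠ 12, but j = 1 = 1 (second disjunct)  ✔
#3 |5 − 15| = 10; 10 ≤ 11  ✔
#4 k − h = 12 − 10 = 2  ✔
#5 m − k = 15 − 12 = 3  ✔
#6 3j + 4d = 3(1) + 4(5) = 23  ✔
#7 j = 1 > 0, so we need h ≤ 11; h = 10 ≤ 11  ✔
#8 m = 15 is in {14, 13, 17, 15, 12}  ✔
#9 values 1, 12, 10, 5 are pairwise distinct  ✔
#10 d = 5 is odd  ✔
#11 d + j = 5 + 1 = 6; 6 > 5, bound 5 not met  ✘
#12 gcd(1, 10) = 1  ✔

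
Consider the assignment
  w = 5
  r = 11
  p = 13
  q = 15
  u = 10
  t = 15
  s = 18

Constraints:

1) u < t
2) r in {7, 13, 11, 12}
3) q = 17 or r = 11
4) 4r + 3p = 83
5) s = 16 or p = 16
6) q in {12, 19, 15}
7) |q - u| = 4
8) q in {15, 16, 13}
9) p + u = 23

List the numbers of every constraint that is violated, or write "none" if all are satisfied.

Violated: 5, 7.

1) u = 10, t = 15; 10 < 15 — holds.
2) r = 11 is in {7, 13, 11, 12} — holds.
3) q = 15 ≠ 17, but r = 11 = 11 (second disjunct) — holds.
4) 4r + 3p = 4(11) + 3(13) = 83 — holds.
5) s = 18 ≠ 16 and p = 13 ≠ 16; both disjuncts false — fails.
6) q = 15 is in {12, 19, 15} — holds.
7) |15 - 10| = 5, not 4 — fails.
8) q = 15 is in {15, 16, 13} — holds.
9) p + u = 13 + 10 = 23 — holds.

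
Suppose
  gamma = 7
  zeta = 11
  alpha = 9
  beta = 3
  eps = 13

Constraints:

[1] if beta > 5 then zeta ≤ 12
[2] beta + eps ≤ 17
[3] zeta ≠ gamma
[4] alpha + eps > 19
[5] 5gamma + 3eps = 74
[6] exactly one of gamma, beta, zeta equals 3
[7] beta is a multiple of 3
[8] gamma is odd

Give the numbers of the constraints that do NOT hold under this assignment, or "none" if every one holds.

Yes — all constraints hold.

[1] beta = 3, not > 5; antecedent false, conditional vacuously true  OK
[2] beta + eps = 3 + 13 = 16; 16 ≤ 17  OK
[3] zeta = 11, gamma = 7; distinct  OK
[4] alpha + eps = 9 + 13 = 22; 22 > 19  OK
[5] 5gamma + 3eps = 5(7) + 3(13) = 74  OK
[6] gamma=7, beta=3, zeta=11; 1 of them equals 3  OK
[7] 3 / 3 = 1, so 3 divides 3  OK
[8] gamma = 7 is odd  OK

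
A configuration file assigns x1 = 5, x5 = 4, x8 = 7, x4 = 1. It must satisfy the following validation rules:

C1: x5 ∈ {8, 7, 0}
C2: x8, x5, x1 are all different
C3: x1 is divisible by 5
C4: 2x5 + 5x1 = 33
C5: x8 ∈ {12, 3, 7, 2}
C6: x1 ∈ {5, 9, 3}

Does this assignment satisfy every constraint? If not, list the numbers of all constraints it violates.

C1: x5 = 4 is not in {8, 7, 0}  fails
C2: values 7, 4, 5 are pairwise distinct  holds
C3: 5 / 5 = 1, so 5 divides 5  holds
C4: 2x5 + 5x1 = 2(4) + 5(5) = 33  holds
C5: x8 = 7 is in {12, 3, 7, 2}  holds
C6: x1 = 5 is in {5, 9, 3}  holds

Violated: 1.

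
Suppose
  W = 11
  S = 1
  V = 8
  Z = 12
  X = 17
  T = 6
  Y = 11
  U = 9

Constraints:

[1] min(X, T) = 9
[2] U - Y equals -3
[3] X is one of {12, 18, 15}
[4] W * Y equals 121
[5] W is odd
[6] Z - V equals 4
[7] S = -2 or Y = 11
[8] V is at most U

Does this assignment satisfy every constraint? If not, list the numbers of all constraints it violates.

[1] min(17, 6) = 6, not 9  ✗
[2] U - Y = 9 - 11 = -2, not -3  ✗
[3] X = 17 is not in {12, 18, 15}  ✗
[4] W * Y = 11 * 11 = 121  ✓
[5] W = 11 is odd  ✓
[6] Z - V = 12 - 8 = 4  ✓
[7] S = 1 ≠ -2, but Y = 11 = 11 (second disjunct)  ✓
[8] V = 8, U = 9; 8 ≤ 9  ✓

Violated: 1, 2, 3.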